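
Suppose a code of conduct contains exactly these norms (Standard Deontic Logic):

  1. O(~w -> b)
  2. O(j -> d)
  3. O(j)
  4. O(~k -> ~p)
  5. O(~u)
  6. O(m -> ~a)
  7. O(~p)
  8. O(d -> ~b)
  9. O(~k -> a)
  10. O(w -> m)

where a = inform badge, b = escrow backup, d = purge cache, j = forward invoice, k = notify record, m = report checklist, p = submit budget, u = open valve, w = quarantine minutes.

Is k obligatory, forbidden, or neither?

Obligatory

Premise 3 gives O(j).
Premise 2 is O(j -> d); since O(j), deontic closure gives O(d).
Premise 8 is O(d -> ~b); since O(d), deontic closure gives O(~b).
Premise 1, O(~w -> b), contraposes to O(~b -> w); with O(~b) we get O(w).
With premise 10, O(w -> m), the K-axiom yields O(m).
With premise 6, O(m -> ~a), the K-axiom yields O(~a).
The contrapositive of premise 9 (O(~k -> a)) is O(~a -> k), and O(~a) is already established, so O(k).
Premises 4, 5, 7 do not contribute to this derivation.
Hence k is obligatory.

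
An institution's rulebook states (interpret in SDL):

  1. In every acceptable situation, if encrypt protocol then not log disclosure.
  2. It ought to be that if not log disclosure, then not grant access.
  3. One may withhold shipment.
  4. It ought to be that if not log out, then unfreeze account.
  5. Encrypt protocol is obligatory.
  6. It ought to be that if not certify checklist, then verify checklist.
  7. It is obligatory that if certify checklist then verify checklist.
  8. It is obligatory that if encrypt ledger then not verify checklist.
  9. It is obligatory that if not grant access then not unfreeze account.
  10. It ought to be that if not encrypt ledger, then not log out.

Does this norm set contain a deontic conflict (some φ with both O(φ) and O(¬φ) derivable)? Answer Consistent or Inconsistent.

By case analysis on ¬certify_checklist: premise 6 gives O(¬certify_checklist → verify_checklist) and premise 7 gives O(certify_checklist → verify_checklist), so O(verify_checklist) either way.
Premise 8 is O(encrypt_ledger → ¬verify_checklist); contrapositively O(verify_checklist → ¬encrypt_ledger). Since O(verify_checklist) holds, K gives O(¬encrypt_ledger).
Applying K to premise 10 (O(¬encrypt_ledger → ¬log_out)) and O(¬encrypt_ledger) yields O(¬log_out).
From O(¬log_out) and premise 4, O(¬log_out → unfreeze_account), we obtain O(unfreeze_account).
Premise 9, O(¬grant_access → ¬unfreeze_account), contraposes to O(unfreeze_account → grant_access); with O(unfreeze_account) we get O(grant_access).
The contrapositive of premise 2 (O(¬log_disclosure → ¬grant_access)) is O(grant_access → log_disclosure), and O(grant_access) is already established, so O(log_disclosure).
Premise 1, O(encrypt_protocol → ¬log_disclosure), contraposes to O(log_disclosure → ¬encrypt_protocol); with O(log_disclosure) we get O(¬encrypt_protocol).
But premise 5 directly asserts O(encrypt_protocol).
We now have both O(¬encrypt_protocol) and O(encrypt_protocol) — encrypt_protocol is simultaneously obligatory and forbidden, violating the D-axiom.

Inconsistent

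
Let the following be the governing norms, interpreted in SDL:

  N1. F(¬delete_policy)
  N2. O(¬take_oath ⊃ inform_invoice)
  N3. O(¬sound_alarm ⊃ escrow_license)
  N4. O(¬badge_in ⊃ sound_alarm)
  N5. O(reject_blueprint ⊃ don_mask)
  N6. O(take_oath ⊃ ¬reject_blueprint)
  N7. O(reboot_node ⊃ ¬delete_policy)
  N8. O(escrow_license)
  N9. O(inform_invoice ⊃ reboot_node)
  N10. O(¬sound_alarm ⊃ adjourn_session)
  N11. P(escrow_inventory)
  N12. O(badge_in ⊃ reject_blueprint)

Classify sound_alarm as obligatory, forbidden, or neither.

Premise 1, F(¬delete_policy), is equivalent to O(delete_policy).
The contrapositive of premise 7 (O(reboot_node ⊃ ¬delete_policy)) is O(delete_policy ⊃ ¬reboot_node), and O(delete_policy) is already established, so O(¬reboot_node).
Premise 9 is O(inform_invoice ⊃ reboot_node); contrapositively O(¬reboot_node ⊃ ¬inform_invoice). Since O(¬reboot_node) holds, K gives O(¬inform_invoice).
Premise 2, O(¬take_oath ⊃ inform_invoice), contraposes to O(¬inform_invoice ⊃ take_oath); with O(¬inform_invoice) we get O(take_oath).
Applying K to premise 6 (O(take_oath ⊃ ¬reject_blueprint)) and O(take_oath) yields O(¬reject_blueprint).
The contrapositive of premise 12 (O(badge_in ⊃ reject_blueprint)) is O(¬reject_blueprint ⊃ ¬badge_in), and O(¬reject_blueprint) is already established, so O(¬badge_in).
Applying K to premise 4 (O(¬badge_in ⊃ sound_alarm)) and O(¬badge_in) yields O(sound_alarm).
Premises 3, 5, 8, 10, 11 do not contribute to this derivation.
Hence sound_alarm is obligatory.

Obligatory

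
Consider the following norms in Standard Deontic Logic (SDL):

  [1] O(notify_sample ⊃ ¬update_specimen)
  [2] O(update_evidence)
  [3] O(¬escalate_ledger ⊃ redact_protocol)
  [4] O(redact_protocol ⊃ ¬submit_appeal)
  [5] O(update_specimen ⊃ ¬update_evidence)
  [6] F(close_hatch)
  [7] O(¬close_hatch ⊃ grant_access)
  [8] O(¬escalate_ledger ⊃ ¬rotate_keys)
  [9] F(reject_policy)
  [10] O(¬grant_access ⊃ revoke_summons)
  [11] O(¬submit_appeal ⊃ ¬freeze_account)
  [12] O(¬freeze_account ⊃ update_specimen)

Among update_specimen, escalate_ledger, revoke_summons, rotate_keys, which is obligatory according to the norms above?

escalate_ledger

Premise 2 states O(update_evidence) outright.
Premise 5 is O(update_specimen ⊃ ¬update_evidence); contrapositively O(update_evidence ⊃ ¬update_specimen). Since O(update_evidence) holds, K gives O(¬update_specimen).
Premise 12, O(¬freeze_account ⊃ update_specimen), contraposes to O(¬update_specimen ⊃ freeze_account); with O(¬update_specimen) we get O(freeze_account).
Premise 11, O(¬submit_appeal ⊃ ¬freeze_account), contraposes to O(freeze_account ⊃ submit_appeal); with O(freeze_account) we get O(submit_appeal).
Premise 4 is O(redact_protocol ⊃ ¬submit_appeal); contrapositively O(submit_appeal ⊃ ¬redact_protocol). Since O(submit_appeal) holds, K gives O(¬redact_protocol).
Premise 3 is O(¬escalate_ledger ⊃ redact_protocol); contrapositively O(¬redact_protocol ⊃ escalate_ledger). Since O(¬redact_protocol) holds, K gives O(escalate_ledger).
So O(escalate_ledger) holds — escalate_ledger is obligatory. None of the other listed options is made obligatory by any chain of premises.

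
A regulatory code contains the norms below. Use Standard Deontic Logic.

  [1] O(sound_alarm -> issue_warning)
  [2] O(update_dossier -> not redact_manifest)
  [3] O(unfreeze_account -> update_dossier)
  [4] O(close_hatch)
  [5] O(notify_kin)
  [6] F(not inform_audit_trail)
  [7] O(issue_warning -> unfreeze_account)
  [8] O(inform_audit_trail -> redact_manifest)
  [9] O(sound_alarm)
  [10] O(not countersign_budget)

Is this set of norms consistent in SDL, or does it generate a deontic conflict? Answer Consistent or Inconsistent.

Premise 9 states O(sound_alarm) outright.
From O(sound_alarm) and premise 1, O(sound_alarm -> issue_warning), we obtain O(issue_warning).
From O(issue_warning) and premise 7, O(issue_warning -> unfreeze_account), we obtain O(unfreeze_account).
From O(unfreeze_account) and premise 3, O(unfreeze_account -> update_dossier), we obtain O(update_dossier).
Applying K to premise 2 (O(update_dossier -> not redact_manifest)) and O(update_dossier) yields O(not redact_manifest).
Premise 8 is O(inform_audit_trail -> redact_manifest); contrapositively O(not redact_manifest -> not inform_audit_trail). Since O(not redact_manifest) holds, K gives O(not inform_audit_trail).
However, F(not inform_audit_trail) at premise 6 amounts to O(inform_audit_trail).
We now have both O(not inform_audit_trail) and O(inform_audit_trail) — inform_audit_trail is simultaneously obligatory and forbidden, violating the D-axiom.

Inconsistent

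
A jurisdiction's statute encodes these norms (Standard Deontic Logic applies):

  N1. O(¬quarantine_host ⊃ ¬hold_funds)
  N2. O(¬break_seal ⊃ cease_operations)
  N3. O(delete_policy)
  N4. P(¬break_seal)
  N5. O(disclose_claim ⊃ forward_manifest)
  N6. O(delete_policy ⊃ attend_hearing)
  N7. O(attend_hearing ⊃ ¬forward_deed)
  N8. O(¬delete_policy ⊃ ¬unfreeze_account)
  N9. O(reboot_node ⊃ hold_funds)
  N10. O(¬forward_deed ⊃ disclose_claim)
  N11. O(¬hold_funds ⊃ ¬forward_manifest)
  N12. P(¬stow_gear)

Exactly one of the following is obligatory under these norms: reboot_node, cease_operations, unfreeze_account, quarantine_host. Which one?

Premise 3 gives O(delete_policy).
With premise 6, O(delete_policy ⊃ attend_hearing), the K-axiom yields O(attend_hearing).
Premise 7 is O(attend_hearing ⊃ ¬forward_deed); since O(attend_hearing), deontic closure gives O(¬forward_deed).
Premise 10 is O(¬forward_deed ⊃ disclose_claim); since O(¬forward_deed), deontic closure gives O(disclose_claim).
With premise 5, O(disclose_claim ⊃ forward_manifest), the K-axiom yields O(forward_manifest).
The contrapositive of premise 11 (O(¬hold_funds ⊃ ¬forward_manifest)) is O(forward_manifest ⊃ hold_funds), and O(forward_manifest) is already established, so O(hold_funds).
Premise 1 is O(¬quarantine_host ⊃ ¬hold_funds); contrapositively O(hold_funds ⊃ quarantine_host). Since O(hold_funds) holds, K gives O(quarantine_host).
So O(quarantine_host) holds — quarantine_host is obligatory. None of the other listed options is made obligatory by any chain of premises.

quarantine_host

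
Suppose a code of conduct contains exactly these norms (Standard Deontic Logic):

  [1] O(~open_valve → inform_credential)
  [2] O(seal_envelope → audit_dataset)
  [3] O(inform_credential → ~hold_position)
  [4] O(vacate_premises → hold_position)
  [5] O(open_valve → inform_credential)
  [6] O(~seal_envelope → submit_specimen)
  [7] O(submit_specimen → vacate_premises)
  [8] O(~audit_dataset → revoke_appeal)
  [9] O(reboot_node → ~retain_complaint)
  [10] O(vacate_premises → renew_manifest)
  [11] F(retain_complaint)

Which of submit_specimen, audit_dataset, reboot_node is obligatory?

audit_dataset

By case analysis on open_valve: premise 5 gives O(open_valve → inform_credential) and premise 1 gives O(~open_valve → inform_credential), so O(inform_credential) either way.
Applying K to premise 3 (O(inform_credential → ~hold_position)) and O(inform_credential) yields O(~hold_position).
Premise 4 is O(vacate_premises → hold_position); contrapositively O(~hold_position → ~vacate_premises). Since O(~hold_position) holds, K gives O(~vacate_premises).
The contrapositive of premise 7 (O(submit_specimen → vacate_premises)) is O(~vacate_premises → ~submit_specimen), and O(~vacate_premises) is already established, so O(~submit_specimen).
Premise 6, O(~seal_envelope → submit_specimen), contraposes to O(~submit_specimen → seal_envelope); with O(~submit_specimen) we get O(seal_envelope).
Premise 2 is O(seal_envelope → audit_dataset); since O(seal_envelope), deontic closure gives O(audit_dataset).
So O(audit_dataset) holds — audit_dataset is obligatory. None of the other listed options is made obligatory by any chain of premises.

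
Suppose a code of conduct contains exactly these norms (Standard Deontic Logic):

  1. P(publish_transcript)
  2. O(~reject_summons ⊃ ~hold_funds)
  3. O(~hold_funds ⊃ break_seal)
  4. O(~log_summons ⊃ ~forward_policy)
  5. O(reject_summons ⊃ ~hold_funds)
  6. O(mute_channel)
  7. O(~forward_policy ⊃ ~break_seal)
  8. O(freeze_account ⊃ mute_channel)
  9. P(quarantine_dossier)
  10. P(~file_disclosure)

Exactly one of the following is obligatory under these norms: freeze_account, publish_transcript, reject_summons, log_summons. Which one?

By case analysis on reject_summons: premise 5 gives O(reject_summons ⊃ ~hold_funds) and premise 2 gives O(~reject_summons ⊃ ~hold_funds), so O(~hold_funds) either way.
Premise 3 is O(~hold_funds ⊃ break_seal); since O(~hold_funds), deontic closure gives O(break_seal).
The contrapositive of premise 7 (O(~forward_policy ⊃ ~break_seal)) is O(break_seal ⊃ forward_policy), and O(break_seal) is already established, so O(forward_policy).
The contrapositive of premise 4 (O(~log_summons ⊃ ~forward_policy)) is O(forward_policy ⊃ log_summons), and O(forward_policy) is already established, so O(log_summons).
So O(log_summons) holds — log_summons is obligatory. None of the other listed options is made obligatory by any chain of premises.

log_summons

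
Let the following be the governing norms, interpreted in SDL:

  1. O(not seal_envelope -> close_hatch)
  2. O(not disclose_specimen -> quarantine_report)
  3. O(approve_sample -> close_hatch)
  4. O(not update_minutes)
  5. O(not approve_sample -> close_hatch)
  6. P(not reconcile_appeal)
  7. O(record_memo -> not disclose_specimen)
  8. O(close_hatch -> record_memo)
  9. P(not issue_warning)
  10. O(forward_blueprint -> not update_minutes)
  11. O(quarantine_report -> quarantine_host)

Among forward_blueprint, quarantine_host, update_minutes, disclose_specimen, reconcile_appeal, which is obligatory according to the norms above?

quarantine_host

Premises 5 and 3 cover both cases: O(not approve_sample -> close_hatch) and O(approve_sample -> close_hatch). Since not approve_sample ∨ approve_sample is a tautology, O(close_hatch) follows.
Premise 8 is O(close_hatch -> record_memo); since O(close_hatch), deontic closure gives O(record_memo).
With premise 7, O(record_memo -> not disclose_specimen), the K-axiom yields O(not disclose_specimen).
From O(not disclose_specimen) and premise 2, O(not disclose_specimen -> quarantine_report), we obtain O(quarantine_report).
Applying K to premise 11 (O(quarantine_report -> quarantine_host)) and O(quarantine_report) yields O(quarantine_host).
So O(quarantine_host) holds — quarantine_host is obligatory. None of the other listed options is made obligatory by any chain of premises.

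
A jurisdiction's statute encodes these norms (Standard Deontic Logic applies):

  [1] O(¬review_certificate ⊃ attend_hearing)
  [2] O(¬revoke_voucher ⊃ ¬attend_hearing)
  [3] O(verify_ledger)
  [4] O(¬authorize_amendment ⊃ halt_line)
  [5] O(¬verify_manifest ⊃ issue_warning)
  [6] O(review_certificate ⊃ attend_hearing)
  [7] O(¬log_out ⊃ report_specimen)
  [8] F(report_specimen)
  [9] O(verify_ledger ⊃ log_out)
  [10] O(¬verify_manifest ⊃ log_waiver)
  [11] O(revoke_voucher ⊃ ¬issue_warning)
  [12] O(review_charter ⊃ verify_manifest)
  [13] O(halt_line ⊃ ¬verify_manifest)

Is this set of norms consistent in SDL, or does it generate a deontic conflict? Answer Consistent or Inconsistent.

Premise 7 is O(¬log_out ⊃ report_specimen), but O(¬log_out) is not derivable from the premises, so it does not yield O(report_specimen).
So O(report_specimen) is not derivable, and the apparent clash with O(¬report_specimen) does not arise.
A world satisfying every obligation exists (e.g. attend_hearing=true, authorize_amendment=true, halt_line=false, issue_warning=false, log_out=true, log_waiver=false, report_specimen=false, review_certificate=false, review_charter=false, revoke_voucher=true, verify_ledger=true, verify_manifest=true); no atom is both obligatory and forbidden, so the set is consistent.

Consistent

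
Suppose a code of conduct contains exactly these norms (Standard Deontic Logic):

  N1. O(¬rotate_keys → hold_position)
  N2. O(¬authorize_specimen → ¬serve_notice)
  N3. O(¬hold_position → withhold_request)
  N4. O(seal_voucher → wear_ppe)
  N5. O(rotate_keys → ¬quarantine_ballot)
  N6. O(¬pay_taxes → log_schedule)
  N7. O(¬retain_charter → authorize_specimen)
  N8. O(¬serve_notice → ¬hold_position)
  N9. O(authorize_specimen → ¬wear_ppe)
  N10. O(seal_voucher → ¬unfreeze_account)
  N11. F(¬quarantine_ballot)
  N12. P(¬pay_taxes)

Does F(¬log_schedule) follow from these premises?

No

Premise 6 is O(¬pay_taxes → log_schedule), but O(¬pay_taxes) is not derivable from the premises (the permission P(¬pay_taxes) asserts only ¬O(pay_taxes), not O(¬pay_taxes)), so it does not yield O(log_schedule).
No other premise forces O(log_schedule). An ideal world satisfying every premise can still have ¬log_schedule true, so F(¬log_schedule) is not derivable.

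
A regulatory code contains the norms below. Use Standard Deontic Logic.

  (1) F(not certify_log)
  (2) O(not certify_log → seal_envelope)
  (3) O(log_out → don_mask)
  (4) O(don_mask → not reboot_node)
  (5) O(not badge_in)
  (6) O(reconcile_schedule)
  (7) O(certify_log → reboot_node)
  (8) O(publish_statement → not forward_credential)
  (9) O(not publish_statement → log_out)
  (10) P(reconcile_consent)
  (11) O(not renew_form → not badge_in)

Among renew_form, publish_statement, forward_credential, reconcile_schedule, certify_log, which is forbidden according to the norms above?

Premise 1, F(not certify_log), is equivalent to O(certify_log).
Applying K to premise 7 (O(certify_log → reboot_node)) and O(certify_log) yields O(reboot_node).
Premise 4, O(don_mask → not reboot_node), contraposes to O(reboot_node → not don_mask); with O(reboot_node) we get O(not don_mask).
Premise 3 is O(log_out → don_mask); contrapositively O(not don_mask → not log_out). Since O(not don_mask) holds, K gives O(not log_out).
Premise 9 is O(not publish_statement → log_out); contrapositively O(not log_out → publish_statement). Since O(not log_out) holds, K gives O(publish_statement).
From O(publish_statement) and premise 8, O(publish_statement → not forward_credential), we obtain O(not forward_credential).
So O(not forward_credential) holds, i.e. forward_credential is forbidden. None of the other listed options is forbidden under the premises.

forward_credential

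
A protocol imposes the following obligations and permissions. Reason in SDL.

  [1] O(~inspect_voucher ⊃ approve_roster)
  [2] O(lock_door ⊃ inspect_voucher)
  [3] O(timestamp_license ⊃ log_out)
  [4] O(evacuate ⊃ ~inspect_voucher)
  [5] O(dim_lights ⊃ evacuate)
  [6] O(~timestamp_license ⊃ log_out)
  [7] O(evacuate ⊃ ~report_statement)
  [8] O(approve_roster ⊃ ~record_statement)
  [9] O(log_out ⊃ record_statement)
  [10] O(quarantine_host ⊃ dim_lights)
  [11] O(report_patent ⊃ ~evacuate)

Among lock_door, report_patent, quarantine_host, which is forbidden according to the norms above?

By case analysis on timestamp_license: premise 3 gives O(timestamp_license ⊃ log_out) and premise 6 gives O(~timestamp_license ⊃ log_out), so O(log_out) either way.
Premise 9 is O(log_out ⊃ record_statement); since O(log_out), deontic closure gives O(record_statement).
Premise 8, O(approve_roster ⊃ ~record_statement), contraposes to O(record_statement ⊃ ~approve_roster); with O(record_statement) we get O(~approve_roster).
Premise 1 is O(~inspect_voucher ⊃ approve_roster); contrapositively O(~approve_roster ⊃ inspect_voucher). Since O(~approve_roster) holds, K gives O(inspect_voucher).
Premise 4, O(evacuate ⊃ ~inspect_voucher), contraposes to O(inspect_voucher ⊃ ~evacuate); with O(inspect_voucher) we get O(~evacuate).
Premise 5 is O(dim_lights ⊃ evacuate); contrapositively O(~evacuate ⊃ ~dim_lights). Since O(~evacuate) holds, K gives O(~dim_lights).
Premise 10, O(quarantine_host ⊃ dim_lights), contraposes to O(~dim_lights ⊃ ~quarantine_host); with O(~dim_lights) we get O(~quarantine_host).
So O(~quarantine_host) holds, i.e. quarantine_host is forbidden. None of the other listed options is forbidden under the premises.

quarantine_host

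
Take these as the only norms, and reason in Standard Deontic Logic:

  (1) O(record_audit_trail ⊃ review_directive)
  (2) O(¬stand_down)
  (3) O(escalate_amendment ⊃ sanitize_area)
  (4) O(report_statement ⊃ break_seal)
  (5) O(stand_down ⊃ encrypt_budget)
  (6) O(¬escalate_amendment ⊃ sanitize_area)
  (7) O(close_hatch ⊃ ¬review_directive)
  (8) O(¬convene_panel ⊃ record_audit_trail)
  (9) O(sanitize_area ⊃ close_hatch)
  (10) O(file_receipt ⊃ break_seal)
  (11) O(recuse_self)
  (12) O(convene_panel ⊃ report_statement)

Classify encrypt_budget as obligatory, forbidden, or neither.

Premise 5 is O(stand_down ⊃ encrypt_budget), but O(stand_down) is not derivable from the premises, so it does not yield O(encrypt_budget).
No premise or chain of K-axiom applications forces O(encrypt_budget), and none forces O(¬encrypt_budget). So encrypt_budget is neither obligatory nor forbidden under these norms.

Neither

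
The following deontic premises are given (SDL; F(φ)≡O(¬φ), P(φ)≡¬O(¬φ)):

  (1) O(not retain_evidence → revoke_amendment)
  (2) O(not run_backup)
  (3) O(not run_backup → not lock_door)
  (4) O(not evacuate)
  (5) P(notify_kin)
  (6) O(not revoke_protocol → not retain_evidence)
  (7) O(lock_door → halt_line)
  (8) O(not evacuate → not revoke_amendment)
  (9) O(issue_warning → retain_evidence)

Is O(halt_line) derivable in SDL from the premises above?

Premise 7 is O(lock_door → halt_line), but O(lock_door) is not derivable from the premises, so it does not yield O(halt_line).
No other premise forces O(halt_line). An ideal world satisfying every premise can still have halt_line false, so O(halt_line) is not derivable.

No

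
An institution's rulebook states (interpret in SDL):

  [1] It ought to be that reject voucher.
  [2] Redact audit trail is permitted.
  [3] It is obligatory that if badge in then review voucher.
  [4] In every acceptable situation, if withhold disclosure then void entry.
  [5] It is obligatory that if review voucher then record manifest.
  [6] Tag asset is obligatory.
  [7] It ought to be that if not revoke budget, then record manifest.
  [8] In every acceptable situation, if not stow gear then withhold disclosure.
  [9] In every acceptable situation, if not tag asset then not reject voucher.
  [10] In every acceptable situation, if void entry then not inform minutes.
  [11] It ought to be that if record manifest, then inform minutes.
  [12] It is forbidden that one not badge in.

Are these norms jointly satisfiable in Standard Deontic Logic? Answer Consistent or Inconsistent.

Consistent

Premise 9 is O(¬tag_asset → ¬reject_voucher), but O(¬tag_asset) is not derivable from the premises, so it does not yield O(¬reject_voucher).
So O(¬reject_voucher) is not derivable, and the apparent clash with O(reject_voucher) does not arise.
A world satisfying every obligation exists (e.g. badge_in=true, inform_minutes=true, record_manifest=true, redact_audit_trail=false, reject_voucher=true, review_voucher=true, revoke_budget=false, stow_gear=true, tag_asset=true, void_entry=false, withhold_disclosure=false); no atom is both obligatory and forbidden, so the set is consistent.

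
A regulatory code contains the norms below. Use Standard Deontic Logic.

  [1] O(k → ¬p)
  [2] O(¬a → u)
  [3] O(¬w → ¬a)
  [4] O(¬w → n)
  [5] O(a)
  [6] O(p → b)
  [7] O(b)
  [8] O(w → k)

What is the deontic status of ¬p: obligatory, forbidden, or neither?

From premise 5 we have O(a).
Premise 3, O(¬w → ¬a), contraposes to O(a → w); with O(a) we get O(w).
From O(w) and premise 8, O(w → k), we obtain O(k).
Applying K to premise 1 (O(k → ¬p)) and O(k) yields O(¬p).
Premises 2, 4, 6, 7 do not contribute to this derivation.
Hence ¬p is obligatory.

Obligatory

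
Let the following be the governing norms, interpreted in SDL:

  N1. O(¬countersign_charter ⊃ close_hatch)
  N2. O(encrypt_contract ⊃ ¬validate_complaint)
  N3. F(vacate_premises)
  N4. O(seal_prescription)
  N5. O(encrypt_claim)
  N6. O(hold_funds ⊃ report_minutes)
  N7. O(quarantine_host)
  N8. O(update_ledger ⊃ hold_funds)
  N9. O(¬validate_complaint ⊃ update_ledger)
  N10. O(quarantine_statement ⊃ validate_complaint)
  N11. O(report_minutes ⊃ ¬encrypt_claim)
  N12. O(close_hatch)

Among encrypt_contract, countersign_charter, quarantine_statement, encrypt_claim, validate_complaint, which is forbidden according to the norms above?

encrypt_contract

Premise 5 states O(encrypt_claim) outright.
Premise 11 is O(report_minutes ⊃ ¬encrypt_claim); contrapositively O(encrypt_claim ⊃ ¬report_minutes). Since O(encrypt_claim) holds, K gives O(¬report_minutes).
Premise 6, O(hold_funds ⊃ report_minutes), contraposes to O(¬report_minutes ⊃ ¬hold_funds); with O(¬report_minutes) we get O(¬hold_funds).
Premise 8, O(update_ledger ⊃ hold_funds), contraposes to O(¬hold_funds ⊃ ¬update_ledger); with O(¬hold_funds) we get O(¬update_ledger).
Premise 9 is O(¬validate_complaint ⊃ update_ledger); contrapositively O(¬update_ledger ⊃ validate_complaint). Since O(¬update_ledger) holds, K gives O(validate_complaint).
Premise 2 is O(encrypt_contract ⊃ ¬validate_complaint); contrapositively O(validate_complaint ⊃ ¬encrypt_contract). Since O(validate_complaint) holds, K gives O(¬encrypt_contract).
So O(¬encrypt_contract) holds, i.e. encrypt_contract is forbidden. None of the other listed options is forbidden under the premises.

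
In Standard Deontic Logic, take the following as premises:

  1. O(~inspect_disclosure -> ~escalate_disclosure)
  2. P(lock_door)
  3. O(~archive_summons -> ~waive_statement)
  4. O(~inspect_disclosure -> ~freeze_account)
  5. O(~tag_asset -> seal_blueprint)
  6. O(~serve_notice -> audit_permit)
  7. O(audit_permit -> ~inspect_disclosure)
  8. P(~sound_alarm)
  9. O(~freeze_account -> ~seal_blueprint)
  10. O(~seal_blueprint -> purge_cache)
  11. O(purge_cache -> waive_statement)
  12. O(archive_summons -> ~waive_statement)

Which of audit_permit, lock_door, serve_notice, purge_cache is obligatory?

Premises 3 and 12 are O(~archive_summons -> ~waive_statement) and O(archive_summons -> ~waive_statement); every ideal world satisfies ~archive_summons or archive_summons, so in either case ~waive_statement holds — hence O(~waive_statement).
Premise 11, O(purge_cache -> waive_statement), contraposes to O(~waive_statement -> ~purge_cache); with O(~waive_statement) we get O(~purge_cache).
The contrapositive of premise 10 (O(~seal_blueprint -> purge_cache)) is O(~purge_cache -> seal_blueprint), and O(~purge_cache) is already established, so O(seal_blueprint).
Premise 9, O(~freeze_account -> ~seal_blueprint), contraposes to O(seal_blueprint -> freeze_account); with O(seal_blueprint) we get O(freeze_account).
The contrapositive of premise 4 (O(~inspect_disclosure -> ~freeze_account)) is O(freeze_account -> inspect_disclosure), and O(freeze_account) is already established, so O(inspect_disclosure).
Premise 7 is O(audit_permit -> ~inspect_disclosure); contrapositively O(inspect_disclosure -> ~audit_permit). Since O(inspect_disclosure) holds, K gives O(~audit_permit).
The contrapositive of premise 6 (O(~serve_notice -> audit_permit)) is O(~audit_permit -> serve_notice), and O(~audit_permit) is already established, so O(serve_notice).
So O(serve_notice) holds — serve_notice is obligatory. None of the other listed options is made obligatory by any chain of premises.

serve_notice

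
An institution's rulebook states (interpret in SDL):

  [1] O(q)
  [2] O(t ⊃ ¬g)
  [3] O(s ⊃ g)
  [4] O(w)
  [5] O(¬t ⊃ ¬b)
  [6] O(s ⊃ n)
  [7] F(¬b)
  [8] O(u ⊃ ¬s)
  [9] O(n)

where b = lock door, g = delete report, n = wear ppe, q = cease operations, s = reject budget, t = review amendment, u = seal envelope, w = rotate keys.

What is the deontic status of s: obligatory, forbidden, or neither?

F(¬b) at premise 7 means O(b).
Premise 5 is O(¬t ⊃ ¬b); contrapositively O(b ⊃ t). Since O(b) holds, K gives O(t).
Applying K to premise 2 (O(t ⊃ ¬g)) and O(t) yields O(¬g).
Premise 3, O(s ⊃ g), contraposes to O(¬g ⊃ ¬s); with O(¬g) we get O(¬s).
Premises 1, 4, 6, 8, 9 do not contribute to this derivation.
Thus O(¬s), which is F(s): s is forbidden.

Forbidden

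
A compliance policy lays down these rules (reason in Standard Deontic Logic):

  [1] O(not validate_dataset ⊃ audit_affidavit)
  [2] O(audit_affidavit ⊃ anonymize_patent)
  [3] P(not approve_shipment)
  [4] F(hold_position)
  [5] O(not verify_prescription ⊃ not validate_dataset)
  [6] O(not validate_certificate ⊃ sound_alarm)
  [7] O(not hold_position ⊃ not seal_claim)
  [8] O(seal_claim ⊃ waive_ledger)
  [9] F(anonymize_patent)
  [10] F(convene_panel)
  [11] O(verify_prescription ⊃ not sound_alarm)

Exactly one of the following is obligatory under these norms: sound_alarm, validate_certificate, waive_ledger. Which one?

validate_certificate

Premise 9 is F(anonymize_patent), i.e. O(not anonymize_patent).
The contrapositive of premise 2 (O(audit_affidavit ⊃ anonymize_patent)) is O(not anonymize_patent ⊃ not audit_affidavit), and O(not anonymize_patent) is already established, so O(not audit_affidavit).
The contrapositive of premise 1 (O(not validate_dataset ⊃ audit_affidavit)) is O(not audit_affidavit ⊃ validate_dataset), and O(not audit_affidavit) is already established, so O(validate_dataset).
The contrapositive of premise 5 (O(not verify_prescription ⊃ not validate_dataset)) is O(validate_dataset ⊃ verify_prescription), and O(validate_dataset) is already established, so O(verify_prescription).
From O(verify_prescription) and premise 11, O(verify_prescription ⊃ not sound_alarm), we obtain O(not sound_alarm).
Premise 6 is O(not validate_certificate ⊃ sound_alarm); contrapositively O(not sound_alarm ⊃ validate_certificate). Since O(not sound_alarm) holds, K gives O(validate_certificate).
So O(validate_certificate) holds — validate_certificate is obligatory. None of the other listed options is made obligatory by any chain of premises.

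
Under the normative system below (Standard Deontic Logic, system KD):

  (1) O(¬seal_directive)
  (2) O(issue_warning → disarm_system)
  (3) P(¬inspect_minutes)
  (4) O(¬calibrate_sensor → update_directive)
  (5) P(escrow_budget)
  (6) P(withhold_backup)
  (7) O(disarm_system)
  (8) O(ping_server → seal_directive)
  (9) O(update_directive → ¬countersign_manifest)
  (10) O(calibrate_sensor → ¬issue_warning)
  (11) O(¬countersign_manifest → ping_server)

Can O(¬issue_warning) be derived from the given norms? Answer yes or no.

Yes

Premise 1 states O(¬seal_directive) outright.
Premise 8, O(ping_server → seal_directive), contraposes to O(¬seal_directive → ¬ping_server); with O(¬seal_directive) we get O(¬ping_server).
Premise 11, O(¬countersign_manifest → ping_server), contraposes to O(¬ping_server → countersign_manifest); with O(¬ping_server) we get O(countersign_manifest).
Premise 9 is O(update_directive → ¬countersign_manifest); contrapositively O(countersign_manifest → ¬update_directive). Since O(countersign_manifest) holds, K gives O(¬update_directive).
Premise 4 is O(¬calibrate_sensor → update_directive); contrapositively O(¬update_directive → calibrate_sensor). Since O(¬update_directive) holds, K gives O(calibrate_sensor).
Applying K to premise 10 (O(calibrate_sensor → ¬issue_warning)) and O(calibrate_sensor) yields O(¬issue_warning).
Premises 2, 3, 5, 6, 7 do not contribute to this derivation.
So O(¬issue_warning) follows.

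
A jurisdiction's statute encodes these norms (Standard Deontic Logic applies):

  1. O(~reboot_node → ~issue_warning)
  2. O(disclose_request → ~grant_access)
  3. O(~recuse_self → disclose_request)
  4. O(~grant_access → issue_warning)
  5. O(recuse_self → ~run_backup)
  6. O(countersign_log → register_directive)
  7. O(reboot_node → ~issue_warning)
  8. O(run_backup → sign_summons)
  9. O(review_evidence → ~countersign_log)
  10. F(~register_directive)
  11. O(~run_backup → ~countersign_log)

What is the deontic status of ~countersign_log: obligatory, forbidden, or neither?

Obligatory

By case analysis on ~reboot_node: premise 1 gives O(~reboot_node → ~issue_warning) and premise 7 gives O(reboot_node → ~issue_warning), so O(~issue_warning) either way.
The contrapositive of premise 4 (O(~grant_access → issue_warning)) is O(~issue_warning → grant_access), and O(~issue_warning) is already established, so O(grant_access).
The contrapositive of premise 2 (O(disclose_request → ~grant_access)) is O(grant_access → ~disclose_request), and O(grant_access) is already established, so O(~disclose_request).
The contrapositive of premise 3 (O(~recuse_self → disclose_request)) is O(~disclose_request → recuse_self), and O(~disclose_request) is already established, so O(recuse_self).
Premise 5 is O(recuse_self → ~run_backup); since O(recuse_self), deontic closure gives O(~run_backup).
With premise 11, O(~run_backup → ~countersign_log), the K-axiom yields O(~countersign_log).
Premises 6, 8, 9, 10 do not contribute to this derivation.
Hence ~countersign_log is obligatory.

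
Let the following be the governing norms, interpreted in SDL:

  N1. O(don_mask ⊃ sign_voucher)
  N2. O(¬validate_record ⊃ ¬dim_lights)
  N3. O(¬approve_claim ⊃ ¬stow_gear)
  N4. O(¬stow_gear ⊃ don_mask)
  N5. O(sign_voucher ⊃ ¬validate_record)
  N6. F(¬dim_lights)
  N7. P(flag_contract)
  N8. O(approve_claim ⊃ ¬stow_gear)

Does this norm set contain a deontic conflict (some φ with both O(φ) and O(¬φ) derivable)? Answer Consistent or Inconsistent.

Premises 8 and 3 cover both cases: O(approve_claim ⊃ ¬stow_gear) and O(¬approve_claim ⊃ ¬stow_gear). Since approve_claim ∨ ¬approve_claim is a tautology, O(¬stow_gear) follows.
Premise 4 is O(¬stow_gear ⊃ don_mask); since O(¬stow_gear), deontic closure gives O(don_mask).
Applying K to premise 1 (O(don_mask ⊃ sign_voucher)) and O(don_mask) yields O(sign_voucher).
With premise 5, O(sign_voucher ⊃ ¬validate_record), the K-axiom yields O(¬validate_record).
Applying K to premise 2 (O(¬validate_record ⊃ ¬dim_lights)) and O(¬validate_record) yields O(¬dim_lights).
Yet premise 6 is F(¬dim_lights), i.e. O(dim_lights).
We now have both O(¬dim_lights) and O(dim_lights) — dim_lights is simultaneously obligatory and forbidden, violating the D-axiom.

Inconsistent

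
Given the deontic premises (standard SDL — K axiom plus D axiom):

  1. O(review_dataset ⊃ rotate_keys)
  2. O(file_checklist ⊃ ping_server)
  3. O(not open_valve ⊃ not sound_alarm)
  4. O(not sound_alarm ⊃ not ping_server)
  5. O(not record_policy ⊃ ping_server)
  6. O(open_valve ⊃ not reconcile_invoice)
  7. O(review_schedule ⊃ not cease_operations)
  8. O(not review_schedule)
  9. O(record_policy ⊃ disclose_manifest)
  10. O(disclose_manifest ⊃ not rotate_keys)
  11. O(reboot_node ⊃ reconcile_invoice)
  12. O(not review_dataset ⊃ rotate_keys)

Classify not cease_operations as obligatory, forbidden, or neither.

Premise 7 is O(review_schedule ⊃ not cease_operations), but O(review_schedule) is not derivable from the premises, so it does not yield O(not cease_operations).
No premise or chain of K-axiom applications forces O(not cease_operations), and none forces O(cease_operations). So not cease_operations is neither obligatory nor forbidden under these norms.

Neither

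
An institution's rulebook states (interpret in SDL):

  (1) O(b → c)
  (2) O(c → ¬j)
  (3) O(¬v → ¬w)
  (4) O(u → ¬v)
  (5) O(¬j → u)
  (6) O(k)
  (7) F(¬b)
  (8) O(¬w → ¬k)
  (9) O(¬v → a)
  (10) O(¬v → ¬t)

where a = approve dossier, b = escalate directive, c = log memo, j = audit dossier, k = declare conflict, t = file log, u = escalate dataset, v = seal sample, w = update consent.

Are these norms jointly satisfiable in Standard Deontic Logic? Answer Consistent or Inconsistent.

Inconsistent

Premise 6 gives O(k).
Premise 8 is O(¬w → ¬k); contrapositively O(k → w). Since O(k) holds, K gives O(w).
Premise 3 is O(¬v → ¬w); contrapositively O(w → v). Since O(w) holds, K gives O(v).
Premise 4, O(u → ¬v), contraposes to O(v → ¬u); with O(v) we get O(¬u).
Premise 5 is O(¬j → u); contrapositively O(¬u → j). Since O(¬u) holds, K gives O(j).
The contrapositive of premise 2 (O(c → ¬j)) is O(j → ¬c), and O(j) is already established, so O(¬c).
Premise 1, O(b → c), contraposes to O(¬c → ¬b); with O(¬c) we get O(¬b).
Yet premise 7 is F(¬b), i.e. O(b).
We now have both O(¬b) and O(b) — b is simultaneously obligatory and forbidden, violating the D-axiom.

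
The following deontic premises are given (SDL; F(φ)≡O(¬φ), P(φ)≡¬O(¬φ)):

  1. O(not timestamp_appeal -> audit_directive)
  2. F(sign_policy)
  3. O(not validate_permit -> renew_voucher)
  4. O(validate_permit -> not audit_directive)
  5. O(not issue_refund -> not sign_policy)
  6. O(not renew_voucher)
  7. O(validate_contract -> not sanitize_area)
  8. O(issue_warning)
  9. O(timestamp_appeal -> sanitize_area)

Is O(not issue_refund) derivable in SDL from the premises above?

Premise 5 is O(not issue_refund -> not sign_policy); even if O(not sign_policy) held, inferring O(not issue_refund) would be affirming the consequent — invalid.
No other premise forces O(not issue_refund). An ideal world satisfying every premise can still have not issue_refund false, so O(not issue_refund) is not derivable.

No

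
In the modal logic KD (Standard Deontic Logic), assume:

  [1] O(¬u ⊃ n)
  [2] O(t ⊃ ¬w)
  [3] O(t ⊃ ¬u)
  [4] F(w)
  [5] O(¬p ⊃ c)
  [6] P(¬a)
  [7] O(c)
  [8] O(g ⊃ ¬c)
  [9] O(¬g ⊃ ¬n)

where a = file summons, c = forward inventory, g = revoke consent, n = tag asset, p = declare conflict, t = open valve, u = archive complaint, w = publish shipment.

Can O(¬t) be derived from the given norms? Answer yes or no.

Yes

Premise 7 gives O(c).
The contrapositive of premise 8 (O(g ⊃ ¬c)) is O(c ⊃ ¬g), and O(c) is already established, so O(¬g).
With premise 9, O(¬g ⊃ ¬n), the K-axiom yields O(¬n).
Premise 1 is O(¬u ⊃ n); contrapositively O(¬n ⊃ u). Since O(¬n) holds, K gives O(u).
Premise 3, O(t ⊃ ¬u), contraposes to O(u ⊃ ¬t); with O(u) we get O(¬t).
Premises 2, 4, 5, 6 do not contribute to this derivation.
So O(¬t) follows.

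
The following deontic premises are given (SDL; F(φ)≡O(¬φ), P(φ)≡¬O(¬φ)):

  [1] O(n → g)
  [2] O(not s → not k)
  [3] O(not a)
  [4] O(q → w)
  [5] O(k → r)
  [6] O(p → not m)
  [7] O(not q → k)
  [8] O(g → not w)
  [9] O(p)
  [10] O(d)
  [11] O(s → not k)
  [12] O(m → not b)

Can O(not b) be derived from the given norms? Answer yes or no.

No

Premise 12 is O(m → not b), but O(m) is not derivable from the premises, so it does not yield O(not b).
No other premise forces O(not b). An ideal world satisfying every premise can still have not b false, so O(not b) is not derivable.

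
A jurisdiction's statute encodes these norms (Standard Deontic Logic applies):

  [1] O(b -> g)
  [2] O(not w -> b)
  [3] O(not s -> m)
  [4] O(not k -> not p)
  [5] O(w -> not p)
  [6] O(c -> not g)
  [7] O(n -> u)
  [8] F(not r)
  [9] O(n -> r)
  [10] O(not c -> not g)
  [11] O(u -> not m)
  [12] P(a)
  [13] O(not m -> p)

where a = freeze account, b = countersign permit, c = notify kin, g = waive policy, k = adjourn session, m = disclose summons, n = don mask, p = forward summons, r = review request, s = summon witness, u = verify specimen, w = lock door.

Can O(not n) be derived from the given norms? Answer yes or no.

Yes

Premises 10 and 6 are O(not c -> not g) and O(c -> not g); every ideal world satisfies not c or c, so in either case not g holds — hence O(not g).
Premise 1 is O(b -> g); contrapositively O(not g -> not b). Since O(not g) holds, K gives O(not b).
Premise 2 is O(not w -> b); contrapositively O(not b -> w). Since O(not b) holds, K gives O(w).
Premise 5 is O(w -> not p); since O(w), deontic closure gives O(not p).
Premise 13 is O(not m -> p); contrapositively O(not p -> m). Since O(not p) holds, K gives O(m).
The contrapositive of premise 11 (O(u -> not m)) is O(m -> not u), and O(m) is already established, so O(not u).
Premise 7, O(n -> u), contraposes to O(not u -> not n); with O(not u) we get O(not n).
Premises 3, 4, 8, 9, 12 do not contribute to this derivation.
So O(not n) follows.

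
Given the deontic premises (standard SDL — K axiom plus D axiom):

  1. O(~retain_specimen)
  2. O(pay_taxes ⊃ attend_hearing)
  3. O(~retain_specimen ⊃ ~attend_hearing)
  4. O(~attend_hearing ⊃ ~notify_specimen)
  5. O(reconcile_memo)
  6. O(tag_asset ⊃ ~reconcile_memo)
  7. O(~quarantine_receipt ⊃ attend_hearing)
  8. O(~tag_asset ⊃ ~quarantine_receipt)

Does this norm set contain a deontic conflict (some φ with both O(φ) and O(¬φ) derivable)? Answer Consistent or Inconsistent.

Premise 5 gives O(reconcile_memo).
Premise 6 is O(tag_asset ⊃ ~reconcile_memo); contrapositively O(reconcile_memo ⊃ ~tag_asset). Since O(reconcile_memo) holds, K gives O(~tag_asset).
Premise 8 is O(~tag_asset ⊃ ~quarantine_receipt); since O(~tag_asset), deontic closure gives O(~quarantine_receipt).
With premise 7, O(~quarantine_receipt ⊃ attend_hearing), the K-axiom yields O(attend_hearing).
Premise 3 is O(~retain_specimen ⊃ ~attend_hearing); contrapositively O(attend_hearing ⊃ retain_specimen). Since O(attend_hearing) holds, K gives O(retain_specimen).
Yet premise 1 states O(~retain_specimen).
We now have both O(retain_specimen) and O(~retain_specimen) — retain_specimen is simultaneously obligatory and forbidden, violating the D-axiom.

Inconsistent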